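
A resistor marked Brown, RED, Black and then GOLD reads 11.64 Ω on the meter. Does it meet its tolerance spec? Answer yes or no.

Brown → 1 (first significant figure)
Red → 2 (second significant figure)
Black → ×1 multiplier
Gold → ±5% tolerance
12 × 1 = 12 Ω
Allowed range: 11.4 Ω to 12.6 Ω.
11.64 Ω lies inside that range.

yes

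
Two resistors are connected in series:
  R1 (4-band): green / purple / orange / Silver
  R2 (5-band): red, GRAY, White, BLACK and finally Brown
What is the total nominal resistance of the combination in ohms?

57289 Ω

R1: green, violet → 57; orange ×10^3 → 57000 Ω.
R2: red, grey, white → 289; black ×1 → 289 Ω.
Series: 57000 + 289 = 57289 Ω.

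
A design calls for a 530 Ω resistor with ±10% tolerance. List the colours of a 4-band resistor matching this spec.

530 Ω = 53 × 10^1.
5 → green
3 → orange
Multiplier 10^1 → brown.
±10% tolerance → silver.

green, orange, brown, silver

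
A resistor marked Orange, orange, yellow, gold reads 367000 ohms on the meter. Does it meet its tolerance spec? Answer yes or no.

Orange → 3 (first significant figure)
Orange → 3 (second significant figure)
Yellow → ×10^4 multiplier
Gold → ±5% tolerance
33 × 10000 = 330000 Ω
Allowed range: 313500 Ω to 346500 Ω.
367000 ohms lies outside that range.

no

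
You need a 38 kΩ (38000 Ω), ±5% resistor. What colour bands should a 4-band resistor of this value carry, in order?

38000 Ω = 38 × 10^3.
3 → orange
8 → grey
Multiplier 10^3 → orange.
±5% tolerance → gold.

orange, grey, orange, gold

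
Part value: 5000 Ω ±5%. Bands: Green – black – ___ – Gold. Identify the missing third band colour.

5000 Ω = 50 × 10^2.
The third band is the multiplier, 10^2, which is red.

red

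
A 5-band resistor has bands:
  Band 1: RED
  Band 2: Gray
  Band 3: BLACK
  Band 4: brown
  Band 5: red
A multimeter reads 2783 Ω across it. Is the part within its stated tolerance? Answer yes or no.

yes

Red → 2 (first significant figure)
Grey → 8 (second significant figure)
Black → 0 (third significant figure)
Brown → ×10 multiplier
Red → ±2% tolerance
280 × 10 = 2800 Ω
Allowed range: 2744 Ω to 2856 Ω.
2783 Ω lies inside that range.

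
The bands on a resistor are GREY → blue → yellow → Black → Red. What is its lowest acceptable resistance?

846.72 Ω

Grey → 8 (first significant figure)
Blue → 6 (second significant figure)
Yellow → 4 (third significant figure)
Black → ×1 multiplier
Red → ±2% tolerance
864 × 1 = 864 Ω
Lowest = 864 × (1 − 2/100) = 846.72 Ω.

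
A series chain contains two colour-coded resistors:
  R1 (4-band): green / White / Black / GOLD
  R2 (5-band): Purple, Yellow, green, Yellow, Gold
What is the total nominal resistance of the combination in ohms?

7450059 Ω

R1: green, white → 59; black ×1 → 59 Ω.
R2: violet, yellow, green → 745; yellow ×10^4 → 7450000 Ω.
Series: 59 + 7450000 = 7450059 Ω.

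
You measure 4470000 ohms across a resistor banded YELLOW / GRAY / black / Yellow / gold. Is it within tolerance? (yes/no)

Yellow → 4 (first significant figure)
Grey → 8 (second significant figure)
Black → 0 (third significant figure)
Yellow → ×10^4 multiplier
Gold → ±5% tolerance
480 × 10000 = 4800000 Ω
Allowed range: 4560000 Ω to 5040000 Ω.
4470000 ohms lies outside that range.

no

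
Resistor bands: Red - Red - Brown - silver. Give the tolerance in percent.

±10%

The last band, silver, is the tolerance band.
Silver corresponds to ±10%.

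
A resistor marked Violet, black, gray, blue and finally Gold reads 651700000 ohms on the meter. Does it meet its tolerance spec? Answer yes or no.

Violet → 7 (first significant figure)
Black → 0 (second significant figure)
Grey → 8 (third significant figure)
Blue → ×10^6 multiplier
Gold → ±5% tolerance
708 × 1000000 = 708000000 Ω
Allowed range: 672600000 Ω to 743400000 Ω.
651700000 ohms lies outside that range.

no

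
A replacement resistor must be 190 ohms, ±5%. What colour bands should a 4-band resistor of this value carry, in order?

brown, white, brown, gold

190 Ω = 19 × 10^1.
1 → brown
9 → white
Multiplier 10^1 → brown.
±5% tolerance → gold.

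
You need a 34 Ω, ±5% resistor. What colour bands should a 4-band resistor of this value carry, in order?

orange, yellow, black, gold

34 Ω = 34 × 10^0.
3 → orange
4 → yellow
Multiplier 10^0 → black.
±5% tolerance → gold.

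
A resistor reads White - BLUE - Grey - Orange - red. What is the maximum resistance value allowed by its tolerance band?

White → 9 (first significant figure)
Blue → 6 (second significant figure)
Grey → 8 (third significant figure)
Orange → ×10^3 multiplier
Red → ±2% tolerance
968 × 1000 = 968000 Ω
Maximum = 968000 × (1 + 2/100) = 987360 Ω.

987360 Ω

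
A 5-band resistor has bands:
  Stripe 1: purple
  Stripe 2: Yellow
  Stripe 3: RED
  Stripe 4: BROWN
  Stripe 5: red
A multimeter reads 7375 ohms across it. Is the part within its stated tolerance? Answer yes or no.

Violet → 7 (first significant figure)
Yellow → 4 (second significant figure)
Red → 2 (third significant figure)
Brown → ×10 multiplier
Red → ±2% tolerance
742 × 10 = 7420 Ω
Allowed range: 7271.6 Ω to 7568.4 Ω.
7375 ohms lies inside that range.

yes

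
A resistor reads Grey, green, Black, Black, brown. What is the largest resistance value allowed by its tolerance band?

858.5 Ω

Grey → 8 (first significant figure)
Green → 5 (second significant figure)
Black → 0 (third significant figure)
Black → ×1 multiplier
Brown → ±1% tolerance
850 × 1 = 850 Ω
Largest = 850 × (1 + 1/100) = 858.5 Ω.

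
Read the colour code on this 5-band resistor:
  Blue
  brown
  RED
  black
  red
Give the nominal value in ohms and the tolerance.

Blue → 6 (first significant figure)
Brown → 1 (second significant figure)
Red → 2 (third significant figure)
Black → ×1 multiplier
Red → ±2% tolerance
612 × 1 = 612 Ω

612 Ω ±2%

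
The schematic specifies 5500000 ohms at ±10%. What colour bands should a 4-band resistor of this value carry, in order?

green, green, green, silver

5500000 Ω = 55 × 10^5.
5 → green
5 → green
Multiplier 10^5 → green.
±10% tolerance → silver.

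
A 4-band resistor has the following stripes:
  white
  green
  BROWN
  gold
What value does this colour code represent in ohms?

White → 9 (first significant figure)
Green → 5 (second significant figure)
Brown → ×10 multiplier
95 × 10 = 950 Ω

950 Ω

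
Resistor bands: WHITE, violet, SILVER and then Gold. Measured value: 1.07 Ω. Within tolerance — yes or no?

White → 9 (first significant figure)
Violet → 7 (second significant figure)
Silver → ×0.01 multiplier
Gold → ±5% tolerance
97 × 0.01 = 0.97 Ω
Allowed range: 0.9215 Ω to 1.0185 Ω.
1.07 Ω lies outside that range.

no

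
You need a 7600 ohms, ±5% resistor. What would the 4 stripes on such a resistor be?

violet, blue, red, gold

7600 Ω = 76 × 10^2.
7 → violet
6 → blue
Multiplier 10^2 → red.
±5% tolerance → gold.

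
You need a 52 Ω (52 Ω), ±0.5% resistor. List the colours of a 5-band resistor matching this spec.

52 Ω = 520 × 10^-1.
5 → green
2 → red
0 → black
Multiplier 10^-1 → gold.
±0.5% tolerance → green.

green, red, black, gold, green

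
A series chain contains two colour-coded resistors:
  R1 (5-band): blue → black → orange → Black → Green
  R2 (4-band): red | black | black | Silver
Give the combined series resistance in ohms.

R1: blue, black, orange → 603; black ×1 → 603 Ω.
R2: red, black → 20; black ×1 → 20 Ω.
Series: 603 + 20 = 623 Ω.

623 Ω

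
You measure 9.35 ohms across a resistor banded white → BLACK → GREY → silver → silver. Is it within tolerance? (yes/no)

White → 9 (first significant figure)
Black → 0 (second significant figure)
Grey → 8 (third significant figure)
Silver → ×0.01 multiplier
Silver → ±10% tolerance
908 × 0.01 = 9.08 Ω
Allowed range: 8.172 Ω to 9.988 Ω.
9.35 ohms lies inside that range.

yes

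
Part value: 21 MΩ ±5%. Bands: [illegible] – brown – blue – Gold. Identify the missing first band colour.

red

21000000 Ω = 21 × 10^6.
The first band gives digit 2 of the significand, and 2 is red.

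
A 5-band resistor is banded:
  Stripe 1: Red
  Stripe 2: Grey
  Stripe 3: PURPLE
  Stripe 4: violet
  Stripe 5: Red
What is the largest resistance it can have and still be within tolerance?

2927400000 Ω

Red → 2 (first significant figure)
Grey → 8 (second significant figure)
Violet → 7 (third significant figure)
Violet → ×10^7 multiplier
Red → ±2% tolerance
287 × 10000000 = 2870000000 Ω
Largest = 2870000000 × (1 + 2/100) = 2927400000 Ω.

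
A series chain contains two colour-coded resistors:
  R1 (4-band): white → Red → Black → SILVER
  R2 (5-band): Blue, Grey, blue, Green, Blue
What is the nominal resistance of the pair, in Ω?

68600092 Ω

R1: white, red → 92; black ×1 → 92 Ω.
R2: blue, grey, blue → 686; green ×10^5 → 68600000 Ω.
Series: 92 + 68600000 = 68600092 Ω.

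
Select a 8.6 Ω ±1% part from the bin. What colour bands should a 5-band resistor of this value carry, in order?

grey, blue, black, silver, brown

8.6 Ω = 860 × 10^-2.
8 → grey
6 → blue
0 → black
Multiplier 10^-2 → silver.
±1% tolerance → brown.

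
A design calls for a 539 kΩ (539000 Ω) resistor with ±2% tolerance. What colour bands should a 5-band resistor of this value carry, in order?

green, orange, white, orange, red

539000 Ω = 539 × 10^3.
5 → green
3 → orange
9 → white
Multiplier 10^3 → orange.
±2% tolerance → red.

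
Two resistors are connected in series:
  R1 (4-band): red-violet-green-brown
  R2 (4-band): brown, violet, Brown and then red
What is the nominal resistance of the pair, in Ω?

R1: red, violet → 27; green ×10^5 → 2700000 Ω.
R2: brown, violet → 17; brown ×10 → 170 Ω.
Series: 2700000 + 170 = 2700170 Ω.

2700170 Ω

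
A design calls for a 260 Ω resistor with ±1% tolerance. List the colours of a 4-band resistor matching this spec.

red, blue, brown, brown

260 Ω = 26 × 10^1.
2 → red
6 → blue
Multiplier 10^1 → brown.
±1% tolerance → brown.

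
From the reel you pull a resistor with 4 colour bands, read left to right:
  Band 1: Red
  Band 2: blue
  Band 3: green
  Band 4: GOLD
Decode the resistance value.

Red → 2 (first significant figure)
Blue → 6 (second significant figure)
Green → ×10^5 multiplier
26 × 100000 = 2600000 Ω

2600000 Ω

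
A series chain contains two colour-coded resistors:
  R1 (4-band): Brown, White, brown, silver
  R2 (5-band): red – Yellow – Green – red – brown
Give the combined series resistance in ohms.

24690 Ω

R1: brown, white → 19; brown ×10 → 190 Ω.
R2: red, yellow, green → 245; red ×10^2 → 24500 Ω.
Series: 190 + 24500 = 24690 Ω.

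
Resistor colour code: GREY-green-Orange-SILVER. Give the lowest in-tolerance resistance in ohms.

Grey → 8 (first significant figure)
Green → 5 (second significant figure)
Orange → ×10^3 multiplier
Silver → ±10% tolerance
85 × 1000 = 85000 Ω
Lowest = 85000 × (1 − 10/100) = 76500 Ω.

76500 Ω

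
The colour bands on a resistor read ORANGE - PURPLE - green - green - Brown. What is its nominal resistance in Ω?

37500000 Ω

Orange → 3 (first significant figure)
Violet → 7 (second significant figure)
Green → 5 (third significant figure)
Green → ×10^5 multiplier
375 × 100000 = 37500000 Ω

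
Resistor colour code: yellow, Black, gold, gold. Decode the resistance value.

4 Ω

Yellow → 4 (first significant figure)
Black → 0 (second significant figure)
Gold → ×0.1 multiplier
40 × 0.1 = 4 Ω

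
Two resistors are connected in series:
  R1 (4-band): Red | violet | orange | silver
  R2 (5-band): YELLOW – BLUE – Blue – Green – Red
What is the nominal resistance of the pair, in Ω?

R1: red, violet → 27; orange ×10^3 → 27000 Ω.
R2: yellow, blue, blue → 466; green ×10^5 → 46600000 Ω.
Series: 27000 + 46600000 = 46627000 Ω.

46627000 Ω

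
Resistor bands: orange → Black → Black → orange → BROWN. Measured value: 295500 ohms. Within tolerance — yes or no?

no

Orange → 3 (first significant figure)
Black → 0 (second significant figure)
Black → 0 (third significant figure)
Orange → ×10^3 multiplier
Brown → ±1% tolerance
300 × 1000 = 300000 Ω
Allowed range: 297000 Ω to 303000 Ω.
295500 ohms lies outside that range.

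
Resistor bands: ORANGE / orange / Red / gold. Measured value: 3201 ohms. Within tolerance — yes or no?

yes

Orange → 3 (first significant figure)
Orange → 3 (second significant figure)
Red → ×10^2 multiplier
Gold → ±5% tolerance
33 × 100 = 3300 Ω
Allowed range: 3135 Ω to 3465 Ω.
3201 ohms lies inside that range.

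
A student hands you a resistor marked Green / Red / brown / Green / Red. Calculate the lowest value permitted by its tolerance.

Green → 5 (first significant figure)
Red → 2 (second significant figure)
Brown → 1 (third significant figure)
Green → ×10^5 multiplier
Red → ±2% tolerance
521 × 100000 = 52100000 Ω
Lowest = 52100000 × (1 − 2/100) = 51058000 Ω.

51058000 Ω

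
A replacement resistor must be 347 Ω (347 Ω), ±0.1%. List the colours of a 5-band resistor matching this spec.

orange, yellow, violet, black, violet

347 Ω = 347 × 10^0.
3 → orange
4 → yellow
7 → violet
Multiplier 10^0 → black.
±0.1% tolerance → violet.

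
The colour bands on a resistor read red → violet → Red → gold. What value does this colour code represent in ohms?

Red → 2 (first significant figure)
Violet → 7 (second significant figure)
Red → ×10^2 multiplier
27 × 100 = 2700 Ω

2700 Ω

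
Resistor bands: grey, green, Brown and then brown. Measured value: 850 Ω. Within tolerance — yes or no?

yes

Grey → 8 (first significant figure)
Green → 5 (second significant figure)
Brown → ×10 multiplier
Brown → ±1% tolerance
85 × 10 = 850 Ω
Allowed range: 841.5 Ω to 858.5 Ω.
850 Ω lies inside that range.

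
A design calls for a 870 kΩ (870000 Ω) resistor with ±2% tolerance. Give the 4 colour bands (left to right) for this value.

870000 Ω = 87 × 10^4.
8 → grey
7 → violet
Multiplier 10^4 → yellow.
±2% tolerance → red.

grey, violet, yellow, red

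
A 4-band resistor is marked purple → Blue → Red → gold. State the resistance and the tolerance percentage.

7600 Ω ±5%

Violet → 7 (first significant figure)
Blue → 6 (second significant figure)
Red → ×10^2 multiplier
Gold → ±5% tolerance
76 × 100 = 7600 Ω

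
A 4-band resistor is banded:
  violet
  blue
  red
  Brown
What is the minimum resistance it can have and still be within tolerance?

Violet → 7 (first significant figure)
Blue → 6 (second significant figure)
Red → ×10^2 multiplier
Brown → ±1% tolerance
76 × 100 = 7600 Ω
Minimum = 7600 × (1 − 1/100) = 7524 Ω.

7524 Ω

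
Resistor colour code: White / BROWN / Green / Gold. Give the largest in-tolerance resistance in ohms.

White → 9 (first significant figure)
Brown → 1 (second significant figure)
Green → ×10^5 multiplier
Gold → ±5% tolerance
91 × 100000 = 9100000 Ω
Largest = 9100000 × (1 + 5/100) = 9555000 Ω.

9555000 Ω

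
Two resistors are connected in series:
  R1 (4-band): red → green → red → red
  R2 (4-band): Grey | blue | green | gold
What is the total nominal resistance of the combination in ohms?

R1: red, green → 25; red ×10^2 → 2500 Ω.
R2: grey, blue → 86; green ×10^5 → 8600000 Ω.
Series: 2500 + 8600000 = 8602500 Ω.

8602500 Ω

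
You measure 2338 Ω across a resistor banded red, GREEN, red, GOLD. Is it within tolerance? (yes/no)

Red → 2 (first significant figure)
Green → 5 (second significant figure)
Red → ×10^2 multiplier
Gold → ±5% tolerance
25 × 100 = 2500 Ω
Allowed range: 2375 Ω to 2625 Ω.
2338 Ω lies outside that range.

no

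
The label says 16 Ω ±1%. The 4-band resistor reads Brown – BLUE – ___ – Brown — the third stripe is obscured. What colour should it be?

black

16 Ω = 16 × 10^0.
The third band is the multiplier, 10^0, which is black.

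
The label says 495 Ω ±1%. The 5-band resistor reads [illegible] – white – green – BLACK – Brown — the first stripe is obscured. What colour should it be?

495 Ω = 495 × 10^0.
The first band gives digit 4 of the significand, and 4 is yellow.

yellow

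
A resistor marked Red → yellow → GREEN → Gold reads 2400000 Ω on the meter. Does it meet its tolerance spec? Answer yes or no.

Red → 2 (first significant figure)
Yellow → 4 (second significant figure)
Green → ×10^5 multiplier
Gold → ±5% tolerance
24 × 100000 = 2400000 Ω
Allowed range: 2280000 Ω to 2520000 Ω.
2400000 Ω lies inside that range.

yes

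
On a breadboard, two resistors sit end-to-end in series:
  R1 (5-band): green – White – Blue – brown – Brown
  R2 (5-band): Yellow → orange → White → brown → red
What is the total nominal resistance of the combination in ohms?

10350 Ω

R1: green, white, blue → 596; brown ×10 → 5960 Ω.
R2: yellow, orange, white → 439; brown ×10 → 4390 Ω.
Series: 5960 + 4390 = 10350 Ω.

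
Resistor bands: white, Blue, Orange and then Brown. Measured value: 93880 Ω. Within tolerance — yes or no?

White → 9 (first significant figure)
Blue → 6 (second significant figure)
Orange → ×10^3 multiplier
Brown → ±1% tolerance
96 × 1000 = 96000 Ω
Allowed range: 95040 Ω to 96960 Ω.
93880 Ω lies outside that range.

no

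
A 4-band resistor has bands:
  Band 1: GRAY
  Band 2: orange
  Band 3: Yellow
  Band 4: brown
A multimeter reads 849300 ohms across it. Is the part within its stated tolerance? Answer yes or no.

no

Grey → 8 (first significant figure)
Orange → 3 (second significant figure)
Yellow → ×10^4 multiplier
Brown → ±1% tolerance
83 × 10000 = 830000 Ω
Allowed range: 821700 Ω to 838300 Ω.
849300 ohms lies outside that range.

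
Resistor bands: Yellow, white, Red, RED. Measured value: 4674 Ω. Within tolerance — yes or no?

Yellow → 4 (first significant figure)
White → 9 (second significant figure)
Red → ×10^2 multiplier
Red → ±2% tolerance
49 × 100 = 4900 Ω
Allowed range: 4802 Ω to 4998 Ω.
4674 Ω lies outside that range.

no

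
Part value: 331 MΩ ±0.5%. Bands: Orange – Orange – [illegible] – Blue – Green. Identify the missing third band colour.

brown

331000000 Ω = 331 × 10^6.
The third band gives digit 1 of the significand, and 1 is brown.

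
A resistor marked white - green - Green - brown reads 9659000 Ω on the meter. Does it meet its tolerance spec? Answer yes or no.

no

White → 9 (first significant figure)
Green → 5 (second significant figure)
Green → ×10^5 multiplier
Brown → ±1% tolerance
95 × 100000 = 9500000 Ω
Allowed range: 9405000 Ω to 9595000 Ω.
9659000 Ω lies outside that range.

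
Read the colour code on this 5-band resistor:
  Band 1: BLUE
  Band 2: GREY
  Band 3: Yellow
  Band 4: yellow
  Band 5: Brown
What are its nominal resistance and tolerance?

6840000 Ω ±1%

Blue → 6 (first significant figure)
Grey → 8 (second significant figure)
Yellow → 4 (third significant figure)
Yellow → ×10^4 multiplier
Brown → ±1% tolerance
684 × 10000 = 6840000 Ω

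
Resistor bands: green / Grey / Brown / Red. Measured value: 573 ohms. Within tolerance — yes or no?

yes

Green → 5 (first significant figure)
Grey → 8 (second significant figure)
Brown → ×10 multiplier
Red → ±2% tolerance
58 × 10 = 580 Ω
Allowed range: 568.4 Ω to 591.6 Ω.
573 ohms lies inside that range.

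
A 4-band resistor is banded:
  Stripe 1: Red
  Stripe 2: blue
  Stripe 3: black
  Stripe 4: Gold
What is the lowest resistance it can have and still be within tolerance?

24.7 Ω

Red → 2 (first significant figure)
Blue → 6 (second significant figure)
Black → ×1 multiplier
Gold → ±5% tolerance
26 × 1 = 26 Ω
Lowest = 26 × (1 − 5/100) = 24.7 Ω.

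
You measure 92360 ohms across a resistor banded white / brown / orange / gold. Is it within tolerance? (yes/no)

yes

White → 9 (first significant figure)
Brown → 1 (second significant figure)
Orange → ×10^3 multiplier
Gold → ±5% tolerance
91 × 1000 = 91000 Ω
Allowed range: 86450 Ω to 95550 Ω.
92360 ohms lies inside that range.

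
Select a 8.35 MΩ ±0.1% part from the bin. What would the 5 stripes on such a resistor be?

8350000 Ω = 835 × 10^4.
8 → grey
3 → orange
5 → green
Multiplier 10^4 → yellow.
±0.1% tolerance → violet.

grey, orange, green, yellow, violet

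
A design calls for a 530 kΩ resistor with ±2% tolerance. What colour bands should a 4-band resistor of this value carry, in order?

530000 Ω = 53 × 10^4.
5 → green
3 → orange
Multiplier 10^4 → yellow.
±2% tolerance → red.

green, orange, yellow, red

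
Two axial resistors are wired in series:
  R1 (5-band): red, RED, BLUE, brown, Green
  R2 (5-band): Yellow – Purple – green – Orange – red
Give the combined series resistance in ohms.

477260 Ω

R1: red, red, blue → 226; brown ×10 → 2260 Ω.
R2: yellow, violet, green → 475; orange ×10^3 → 475000 Ω.
Series: 2260 + 475000 = 477260 Ω.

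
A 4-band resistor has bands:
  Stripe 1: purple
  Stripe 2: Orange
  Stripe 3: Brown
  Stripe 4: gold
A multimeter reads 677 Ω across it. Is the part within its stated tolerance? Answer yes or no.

Violet → 7 (first significant figure)
Orange → 3 (second significant figure)
Brown → ×10 multiplier
Gold → ±5% tolerance
73 × 10 = 730 Ω
Allowed range: 693.5 Ω to 766.5 Ω.
677 Ω lies outside that range.

no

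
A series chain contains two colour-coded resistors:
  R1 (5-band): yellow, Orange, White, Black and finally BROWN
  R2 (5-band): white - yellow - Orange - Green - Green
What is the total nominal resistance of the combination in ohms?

94300439 Ω

R1: yellow, orange, white → 439; black ×1 → 439 Ω.
R2: white, yellow, orange → 943; green ×10^5 → 94300000 Ω.
Series: 439 + 94300000 = 94300439 Ω.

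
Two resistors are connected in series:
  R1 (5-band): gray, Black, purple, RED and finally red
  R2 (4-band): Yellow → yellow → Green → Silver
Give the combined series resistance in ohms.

R1: grey, black, violet → 807; red ×10^2 → 80700 Ω.
R2: yellow, yellow → 44; green ×10^5 → 4400000 Ω.
Series: 80700 + 4400000 = 4480700 Ω.

4480700 Ω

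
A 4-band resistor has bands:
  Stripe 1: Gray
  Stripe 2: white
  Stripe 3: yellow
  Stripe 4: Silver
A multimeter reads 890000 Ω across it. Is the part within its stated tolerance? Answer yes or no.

Grey → 8 (first significant figure)
White → 9 (second significant figure)
Yellow → ×10^4 multiplier
Silver → ±10% tolerance
89 × 10000 = 890000 Ω
Allowed range: 801000 Ω to 979000 Ω.
890000 Ω lies inside that range.

yes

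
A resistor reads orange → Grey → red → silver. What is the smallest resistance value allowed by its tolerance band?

3420 Ω

Orange → 3 (first significant figure)
Grey → 8 (second significant figure)
Red → ×10^2 multiplier
Silver → ±10% tolerance
38 × 100 = 3800 Ω
Smallest = 3800 × (1 − 10/100) = 3420 Ω.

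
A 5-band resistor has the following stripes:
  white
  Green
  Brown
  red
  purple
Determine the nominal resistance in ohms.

White → 9 (first significant figure)
Green → 5 (second significant figure)
Brown → 1 (third significant figure)
Red → ×10^2 multiplier
951 × 100 = 95100 Ω

95100 Ω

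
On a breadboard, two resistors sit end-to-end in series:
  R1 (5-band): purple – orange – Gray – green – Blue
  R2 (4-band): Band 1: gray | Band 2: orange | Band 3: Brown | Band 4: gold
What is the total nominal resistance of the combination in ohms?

R1: violet, orange, grey → 738; green ×10^5 → 73800000 Ω.
R2: grey, orange → 83; brown ×10 → 830 Ω.
Series: 73800000 + 830 = 73800830 Ω.

73800830 Ω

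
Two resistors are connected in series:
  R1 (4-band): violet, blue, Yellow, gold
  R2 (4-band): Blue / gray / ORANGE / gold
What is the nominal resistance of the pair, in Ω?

828000 Ω

R1: violet, blue → 76; yellow ×10^4 → 760000 Ω.
R2: blue, grey → 68; orange ×10^3 → 68000 Ω.
Series: 760000 + 68000 = 828000 Ω.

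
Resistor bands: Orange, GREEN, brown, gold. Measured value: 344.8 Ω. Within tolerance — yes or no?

yes

Orange → 3 (first significant figure)
Green → 5 (second significant figure)
Brown → ×10 multiplier
Gold → ±5% tolerance
35 × 10 = 350 Ω
Allowed range: 332.5 Ω to 367.5 Ω.
344.8 Ω lies inside that range.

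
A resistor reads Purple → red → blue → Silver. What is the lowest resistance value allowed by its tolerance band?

64800000 Ω

Violet → 7 (first significant figure)
Red → 2 (second significant figure)
Blue → ×10^6 multiplier
Silver → ±10% tolerance
72 × 1000000 = 72000000 Ω
Lowest = 72000000 × (1 − 10/100) = 64800000 Ω.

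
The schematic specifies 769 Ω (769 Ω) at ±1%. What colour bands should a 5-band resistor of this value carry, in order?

769 Ω = 769 × 10^0.
7 → violet
6 → blue
9 → white
Multiplier 10^0 → black.
±1% tolerance → brown.

violet, blue, white, black, brown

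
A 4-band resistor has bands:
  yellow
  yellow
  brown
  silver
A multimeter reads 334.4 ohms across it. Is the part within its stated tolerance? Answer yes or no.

no

Yellow → 4 (first significant figure)
Yellow → 4 (second significant figure)
Brown → ×10 multiplier
Silver → ±10% tolerance
44 × 10 = 440 Ω
Allowed range: 396 Ω to 484 Ω.
334.4 ohms lies outside that range.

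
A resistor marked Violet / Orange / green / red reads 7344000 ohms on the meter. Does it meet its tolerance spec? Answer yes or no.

yes

Violet → 7 (first significant figure)
Orange → 3 (second significant figure)
Green → ×10^5 multiplier
Red → ±2% tolerance
73 × 100000 = 7300000 Ω
Allowed range: 7154000 Ω to 7446000 Ω.
7344000 ohms lies inside that range.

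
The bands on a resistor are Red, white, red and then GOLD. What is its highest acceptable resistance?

Red → 2 (first significant figure)
White → 9 (second significant figure)
Red → ×10^2 multiplier
Gold → ±5% tolerance
29 × 100 = 2900 Ω
Highest = 2900 × (1 + 5/100) = 3045 Ω.

3045 Ω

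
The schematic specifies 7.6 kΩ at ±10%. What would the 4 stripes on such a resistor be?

violet, blue, red, silver

7600 Ω = 76 × 10^2.
7 → violet
6 → blue
Multiplier 10^2 → red.
±10% tolerance → silver.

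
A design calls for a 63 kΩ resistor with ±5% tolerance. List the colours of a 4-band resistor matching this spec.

63000 Ω = 63 × 10^3.
6 → blue
3 → orange
Multiplier 10^3 → orange.
±5% tolerance → gold.

blue, orange, orange, gold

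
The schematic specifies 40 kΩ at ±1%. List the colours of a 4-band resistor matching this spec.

40000 Ω = 40 × 10^3.
4 → yellow
0 → black
Multiplier 10^3 → orange.
±1% tolerance → brown.

yellow, black, orange, brown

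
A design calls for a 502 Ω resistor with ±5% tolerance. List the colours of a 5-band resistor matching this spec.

502 Ω = 502 × 10^0.
5 → green
0 → black
2 → red
Multiplier 10^0 → black.
±5% tolerance → gold.

green, black, red, black, gold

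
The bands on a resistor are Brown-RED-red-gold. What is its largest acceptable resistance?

1260 Ω

Brown → 1 (first significant figure)
Red → 2 (second significant figure)
Red → ×10^2 multiplier
Gold → ±5% tolerance
12 × 100 = 1200 Ω
Largest = 1200 × (1 + 5/100) = 1260 Ω.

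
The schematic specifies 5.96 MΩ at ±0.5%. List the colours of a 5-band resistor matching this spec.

5960000 Ω = 596 × 10^4.
5 → green
9 → white
6 → blue
Multiplier 10^4 → yellow.
±0.5% tolerance → green.

green, white, blue, yellow, green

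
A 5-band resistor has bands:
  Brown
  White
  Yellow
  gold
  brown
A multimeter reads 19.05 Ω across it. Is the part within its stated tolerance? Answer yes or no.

no

Brown → 1 (first significant figure)
White → 9 (second significant figure)
Yellow → 4 (third significant figure)
Gold → ×0.1 multiplier
Brown → ±1% tolerance
194 × 0.1 = 19.4 Ω
Allowed range: 19.206 Ω to 19.594 Ω.
19.05 Ω lies outside that range.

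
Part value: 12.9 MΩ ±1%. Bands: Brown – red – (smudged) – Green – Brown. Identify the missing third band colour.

white

12900000 Ω = 129 × 10^5.
The third band gives digit 9 of the significand, and 9 is white.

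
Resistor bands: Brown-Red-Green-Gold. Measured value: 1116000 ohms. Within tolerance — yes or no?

no

Brown → 1 (first significant figure)
Red → 2 (second significant figure)
Green → ×10^5 multiplier
Gold → ±5% tolerance
12 × 100000 = 1200000 Ω
Allowed range: 1140000 Ω to 1260000 Ω.
1116000 ohms lies outside that range.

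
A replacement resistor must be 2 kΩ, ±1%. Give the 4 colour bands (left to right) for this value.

2000 Ω = 20 × 10^2.
2 → red
0 → black
Multiplier 10^2 → red.
±1% tolerance → brown.

red, black, red, brown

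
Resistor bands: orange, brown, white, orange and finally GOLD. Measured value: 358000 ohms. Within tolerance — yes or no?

Orange → 3 (first significant figure)
Brown → 1 (second significant figure)
White → 9 (third significant figure)
Orange → ×10^3 multiplier
Gold → ±5% tolerance
319 × 1000 = 319000 Ω
Allowed range: 303050 Ω to 334950 Ω.
358000 ohms lies outside that range.

no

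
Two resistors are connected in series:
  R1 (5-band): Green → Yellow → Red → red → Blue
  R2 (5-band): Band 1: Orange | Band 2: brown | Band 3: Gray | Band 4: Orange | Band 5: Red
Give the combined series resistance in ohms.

R1: green, yellow, red → 542; red ×10^2 → 54200 Ω.
R2: orange, brown, grey → 318; orange ×10^3 → 318000 Ω.
Series: 54200 + 318000 = 372200 Ω.

372200 Ω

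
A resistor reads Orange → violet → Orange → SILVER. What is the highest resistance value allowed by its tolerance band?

Orange → 3 (first significant figure)
Violet → 7 (second significant figure)
Orange → ×10^3 multiplier
Silver → ±10% tolerance
37 × 1000 = 37000 Ω
Highest = 37000 × (1 + 10/100) = 40700 Ω.

40700 Ω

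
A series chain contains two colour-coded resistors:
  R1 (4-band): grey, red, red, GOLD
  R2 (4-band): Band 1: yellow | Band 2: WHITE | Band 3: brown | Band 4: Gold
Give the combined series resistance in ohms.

8690 Ω

R1: grey, red → 82; red ×10^2 → 8200 Ω.
R2: yellow, white → 49; brown ×10 → 490 Ω.
Series: 8200 + 490 = 8690 Ω.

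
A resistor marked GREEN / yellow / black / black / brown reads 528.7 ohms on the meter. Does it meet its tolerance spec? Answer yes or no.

no

Green → 5 (first significant figure)
Yellow → 4 (second significant figure)
Black → 0 (third significant figure)
Black → ×1 multiplier
Brown → ±1% tolerance
540 × 1 = 540 Ω
Allowed range: 534.6 Ω to 545.4 Ω.
528.7 ohms lies outside that range.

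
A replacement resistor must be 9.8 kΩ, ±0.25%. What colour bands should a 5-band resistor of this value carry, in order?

9800 Ω = 980 × 10^1.
9 → white
8 → grey
0 → black
Multiplier 10^1 → brown.
±0.25% tolerance → blue.

white, grey, black, brown, blue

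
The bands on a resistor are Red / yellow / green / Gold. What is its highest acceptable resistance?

Red → 2 (first significant figure)
Yellow → 4 (second significant figure)
Green → ×10^5 multiplier
Gold → ±5% tolerance
24 × 100000 = 2400000 Ω
Highest = 2400000 × (1 + 5/100) = 2520000 Ω.

2520000 Ω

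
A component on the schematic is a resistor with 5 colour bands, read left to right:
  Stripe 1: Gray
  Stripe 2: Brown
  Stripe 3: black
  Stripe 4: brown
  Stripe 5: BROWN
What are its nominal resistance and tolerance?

8100 Ω ±1%

Grey → 8 (first significant figure)
Brown → 1 (second significant figure)
Black → 0 (third significant figure)
Brown → ×10 multiplier
Brown → ±1% tolerance
810 × 10 = 8100 Ω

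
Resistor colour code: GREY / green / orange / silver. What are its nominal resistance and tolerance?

85000 Ω ±10%

Grey → 8 (first significant figure)
Green → 5 (second significant figure)
Orange → ×10^3 multiplier
Silver → ±10% tolerance
85 × 1000 = 85000 Ω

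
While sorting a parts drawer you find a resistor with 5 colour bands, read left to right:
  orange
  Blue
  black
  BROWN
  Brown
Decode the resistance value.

Orange → 3 (first significant figure)
Blue → 6 (second significant figure)
Black → 0 (third significant figure)
Brown → ×10 multiplier
360 × 10 = 3600 Ω

3600 Ω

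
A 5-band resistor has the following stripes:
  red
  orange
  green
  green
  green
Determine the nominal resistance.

Red → 2 (first significant figure)
Orange → 3 (second significant figure)
Green → 5 (third significant figure)
Green → ×10^5 multiplier
235 × 100000 = 23500000 Ω

23500000 Ω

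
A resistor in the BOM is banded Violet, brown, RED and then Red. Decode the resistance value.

Violet → 7 (first significant figure)
Brown → 1 (second significant figure)
Red → ×10^2 multiplier
71 × 100 = 7100 Ω

7100 Ω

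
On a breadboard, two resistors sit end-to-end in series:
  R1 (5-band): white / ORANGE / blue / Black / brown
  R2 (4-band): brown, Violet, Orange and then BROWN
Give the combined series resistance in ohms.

R1: white, orange, blue → 936; black ×1 → 936 Ω.
R2: brown, violet → 17; orange ×10^3 → 17000 Ω.
Series: 936 + 17000 = 17936 Ω.

17936 Ω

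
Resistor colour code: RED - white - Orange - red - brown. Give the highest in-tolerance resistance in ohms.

Red → 2 (first significant figure)
White → 9 (second significant figure)
Orange → 3 (third significant figure)
Red → ×10^2 multiplier
Brown → ±1% tolerance
293 × 100 = 29300 Ω
Highest = 29300 × (1 + 1/100) = 29593 Ω.

29593 Ω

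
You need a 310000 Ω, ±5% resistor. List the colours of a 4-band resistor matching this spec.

310000 Ω = 31 × 10^4.
3 → orange
1 → brown
Multiplier 10^4 → yellow.
±5% tolerance → gold.

orange, brown, yellow, gold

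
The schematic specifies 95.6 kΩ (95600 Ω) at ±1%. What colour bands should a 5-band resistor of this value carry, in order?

white, green, blue, red, brown

95600 Ω = 956 × 10^2.
9 → white
5 → green
6 → blue
Multiplier 10^2 → red.
±1% tolerance → brown.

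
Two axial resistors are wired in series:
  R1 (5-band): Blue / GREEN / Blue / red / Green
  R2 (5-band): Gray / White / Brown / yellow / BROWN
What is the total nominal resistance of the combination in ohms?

8975600 Ω

R1: blue, green, blue → 656; red ×10^2 → 65600 Ω.
R2: grey, white, brown → 891; yellow ×10^4 → 8910000 Ω.
Series: 65600 + 8910000 = 8975600 Ω.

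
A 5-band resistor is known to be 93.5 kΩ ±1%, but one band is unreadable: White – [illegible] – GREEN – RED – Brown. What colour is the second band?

orange

93500 Ω = 935 × 10^2.
The second band gives digit 3 of the significand, and 3 is orange.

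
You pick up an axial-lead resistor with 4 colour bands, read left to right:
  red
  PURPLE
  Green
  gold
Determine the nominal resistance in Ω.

Red → 2 (first significant figure)
Violet → 7 (second significant figure)
Green → ×10^5 multiplier
27 × 100000 = 2700000 Ω

2700000 Ω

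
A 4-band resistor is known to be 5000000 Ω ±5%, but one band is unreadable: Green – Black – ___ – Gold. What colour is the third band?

green

5000000 Ω = 50 × 10^5.
The third band is the multiplier, 10^5, which is green.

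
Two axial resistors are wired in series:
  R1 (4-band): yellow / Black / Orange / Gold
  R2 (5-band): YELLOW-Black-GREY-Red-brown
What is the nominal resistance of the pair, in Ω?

R1: yellow, black → 40; orange ×10^3 → 40000 Ω.
R2: yellow, black, grey → 408; red ×10^2 → 40800 Ω.
Series: 40000 + 40800 = 80800 Ω.

80800 Ω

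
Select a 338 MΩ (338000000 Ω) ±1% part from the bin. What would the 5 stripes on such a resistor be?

338000000 Ω = 338 × 10^6.
3 → orange
3 → orange
8 → grey
Multiplier 10^6 → blue.
±1% tolerance → brown.

orange, orange, grey, blue, brown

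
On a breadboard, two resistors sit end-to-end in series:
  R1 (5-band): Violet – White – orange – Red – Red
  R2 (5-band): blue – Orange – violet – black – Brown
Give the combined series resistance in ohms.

79937 Ω

R1: violet, white, orange → 793; red ×10^2 → 79300 Ω.
R2: blue, orange, violet → 637; black ×1 → 637 Ω.
Series: 79300 + 637 = 79937 Ω.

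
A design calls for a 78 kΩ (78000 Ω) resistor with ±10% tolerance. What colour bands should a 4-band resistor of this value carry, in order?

violet, grey, orange, silver

78000 Ω = 78 × 10^3.
7 → violet
8 → grey
Multiplier 10^3 → orange.
±10% tolerance → silver.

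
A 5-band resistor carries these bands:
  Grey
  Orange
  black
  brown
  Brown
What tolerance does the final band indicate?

The last band, brown, is the tolerance band.
Brown corresponds to ±1%.

±1%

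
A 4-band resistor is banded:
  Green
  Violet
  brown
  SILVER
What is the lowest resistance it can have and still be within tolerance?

513 Ω

Green → 5 (first significant figure)
Violet → 7 (second significant figure)
Brown → ×10 multiplier
Silver → ±10% tolerance
57 × 10 = 570 Ω
Lowest = 570 × (1 − 10/100) = 513 Ω.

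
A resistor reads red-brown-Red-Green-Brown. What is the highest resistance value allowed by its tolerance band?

Red → 2 (first significant figure)
Brown → 1 (second significant figure)
Red → 2 (third significant figure)
Green → ×10^5 multiplier
Brown → ±1% tolerance
212 × 100000 = 21200000 Ω
Highest = 21200000 × (1 + 1/100) = 21412000 Ω.

21412000 Ω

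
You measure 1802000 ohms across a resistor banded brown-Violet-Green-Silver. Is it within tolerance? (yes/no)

Brown → 1 (first significant figure)
Violet → 7 (second significant figure)
Green → ×10^5 multiplier
Silver → ±10% tolerance
17 × 100000 = 1700000 Ω
Allowed range: 1530000 Ω to 1870000 Ω.
1802000 ohms lies inside that range.

yes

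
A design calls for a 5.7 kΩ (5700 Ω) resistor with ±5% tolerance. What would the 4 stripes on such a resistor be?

green, violet, red, gold

5700 Ω = 57 × 10^2.
5 → green
7 → violet
Multiplier 10^2 → red.
±5% tolerance → gold.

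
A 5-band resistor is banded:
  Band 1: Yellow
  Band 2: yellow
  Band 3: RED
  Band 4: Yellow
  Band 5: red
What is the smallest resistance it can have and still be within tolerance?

4331600 Ω

Yellow → 4 (first significant figure)
Yellow → 4 (second significant figure)
Red → 2 (third significant figure)
Yellow → ×10^4 multiplier
Red → ±2% tolerance
442 × 10000 = 4420000 Ω
Smallest = 4420000 × (1 − 2/100) = 4331600 Ω.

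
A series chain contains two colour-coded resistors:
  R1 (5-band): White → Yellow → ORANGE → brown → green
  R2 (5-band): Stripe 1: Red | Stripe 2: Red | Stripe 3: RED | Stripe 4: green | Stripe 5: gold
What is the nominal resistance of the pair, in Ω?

22209430 Ω

R1: white, yellow, orange → 943; brown ×10 → 9430 Ω.
R2: red, red, red → 222; green ×10^5 → 22200000 Ω.
Series: 9430 + 22200000 = 22209430 Ω.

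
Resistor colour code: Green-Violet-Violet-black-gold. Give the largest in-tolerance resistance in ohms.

605.85 Ω

Green → 5 (first significant figure)
Violet → 7 (second significant figure)
Violet → 7 (third significant figure)
Black → ×1 multiplier
Gold → ±5% tolerance
577 × 1 = 577 Ω
Largest = 577 × (1 + 5/100) = 605.85 Ω.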